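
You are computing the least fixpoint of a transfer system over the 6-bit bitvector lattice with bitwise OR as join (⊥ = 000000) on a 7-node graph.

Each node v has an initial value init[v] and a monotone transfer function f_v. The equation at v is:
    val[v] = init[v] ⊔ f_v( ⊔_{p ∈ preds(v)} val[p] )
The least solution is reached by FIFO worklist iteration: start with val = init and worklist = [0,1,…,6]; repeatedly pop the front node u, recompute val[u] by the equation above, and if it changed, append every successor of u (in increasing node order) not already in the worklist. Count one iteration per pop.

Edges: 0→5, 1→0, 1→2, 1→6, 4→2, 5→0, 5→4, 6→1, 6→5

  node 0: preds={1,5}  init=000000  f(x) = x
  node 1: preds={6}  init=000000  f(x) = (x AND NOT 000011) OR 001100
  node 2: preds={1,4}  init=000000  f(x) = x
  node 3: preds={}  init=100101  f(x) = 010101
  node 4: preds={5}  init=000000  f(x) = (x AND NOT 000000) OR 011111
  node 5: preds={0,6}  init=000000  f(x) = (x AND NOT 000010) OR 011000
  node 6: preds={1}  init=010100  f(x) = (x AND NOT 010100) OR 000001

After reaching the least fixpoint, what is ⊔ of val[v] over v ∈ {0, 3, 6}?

111101

Trace (15 dequeues):
  [1] u=0 | in 000000 | out 000000 | ==
  [2] u=1 | in 010100 | out 011100 | prev 000000 | push {0}
  [3] u=2 | in 011100 | out 011100 | prev 000000 | push {}
  [4] u=3 | in 000000 | out 110101 | prev 100101 | push {}
  [5] u=4 | in 000000 | out 011111 | prev 000000 | push {2}
  [6] u=5 | in 010100 | out 011100 | prev 000000 | push {4}
  [7] u=6 | in 011100 | out 011101 | prev 010100 | push {1,5}
  [8] u=0 | in 011100 | out 011100 | prev 000000 | push {}
  [9] u=2 | in 011111 | out 011111 | prev 011100 | push {}
  [10] u=4 | in 011100 | out 011111 | ==
  [11] u=1 | in 011101 | out 011100 | ==
  [12] u=5 | in 011101 | out 011101 | prev 011100 | push {0,4}
  [13] u=0 | in 011101 | out 011101 | prev 011100 | push {5}
  [14] u=4 | in 011101 | out 011111 | ==
  [15] u=5 | in 011101 | out 011101 | ==

Converged values:
  [0] 011101
  [1] 011100
  [2] 011111
  [3] 110101
  [4] 011111
  [5] 011101
  [6] 011101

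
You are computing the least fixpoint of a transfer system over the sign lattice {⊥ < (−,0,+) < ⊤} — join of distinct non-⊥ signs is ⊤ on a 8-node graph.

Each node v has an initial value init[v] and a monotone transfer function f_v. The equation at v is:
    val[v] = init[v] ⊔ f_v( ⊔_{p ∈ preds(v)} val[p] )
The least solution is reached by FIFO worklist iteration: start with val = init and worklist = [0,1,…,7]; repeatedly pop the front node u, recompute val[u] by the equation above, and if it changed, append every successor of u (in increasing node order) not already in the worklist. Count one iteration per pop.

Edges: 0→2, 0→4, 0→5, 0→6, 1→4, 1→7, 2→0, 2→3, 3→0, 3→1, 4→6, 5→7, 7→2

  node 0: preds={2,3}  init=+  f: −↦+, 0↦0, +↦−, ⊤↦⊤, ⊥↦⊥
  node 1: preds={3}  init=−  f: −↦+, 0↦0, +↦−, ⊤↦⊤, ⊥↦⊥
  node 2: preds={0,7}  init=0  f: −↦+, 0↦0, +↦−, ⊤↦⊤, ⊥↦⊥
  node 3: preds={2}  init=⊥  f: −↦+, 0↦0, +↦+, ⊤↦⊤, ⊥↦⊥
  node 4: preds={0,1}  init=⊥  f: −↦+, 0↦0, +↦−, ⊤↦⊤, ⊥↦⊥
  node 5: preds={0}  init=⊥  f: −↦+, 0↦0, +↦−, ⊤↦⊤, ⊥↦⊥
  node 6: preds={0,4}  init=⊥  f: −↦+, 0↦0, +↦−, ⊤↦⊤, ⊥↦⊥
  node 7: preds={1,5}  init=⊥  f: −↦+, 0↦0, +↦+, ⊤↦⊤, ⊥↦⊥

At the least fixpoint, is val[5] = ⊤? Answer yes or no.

yes

Iteration log — 13 steps:
  step 1. node 0  ⊔preds=0  new=⊤  old=+  +wl: 
  step 2. node 1  ⊔preds=⊥  new=−  stable
  step 3. node 2  ⊔preds=⊤  new=⊤  old=0  +wl: 0
  step 4. node 3  ⊔preds=⊤  new=⊤  old=⊥  +wl: 1
  step 5. node 4  ⊔preds=⊤  new=⊤  old=⊥  +wl: 
  step 6. node 5  ⊔preds=⊤  new=⊤  old=⊥  +wl: 
  step 7. node 6  ⊔preds=⊤  new=⊤  old=⊥  +wl: 
  step 8. node 7  ⊔preds=⊤  new=⊤  old=⊥  +wl: 2
  step 9. node 0  ⊔preds=⊤  new=⊤  stable
  step 10. node 1  ⊔preds=⊤  new=⊤  old=−  +wl: 4,7
  step 11. node 2  ⊔preds=⊤  new=⊤  stable
  step 12. node 4  ⊔preds=⊤  new=⊤  stable
  step 13. node 7  ⊔preds=⊤  new=⊤  stable

Least fixpoint reached:
  node 0: ⊤
  node 1: ⊤
  node 2: ⊤
  node 3: ⊤
  node 4: ⊤
  node 5: ⊤
  node 6: ⊤
  node 7: ⊤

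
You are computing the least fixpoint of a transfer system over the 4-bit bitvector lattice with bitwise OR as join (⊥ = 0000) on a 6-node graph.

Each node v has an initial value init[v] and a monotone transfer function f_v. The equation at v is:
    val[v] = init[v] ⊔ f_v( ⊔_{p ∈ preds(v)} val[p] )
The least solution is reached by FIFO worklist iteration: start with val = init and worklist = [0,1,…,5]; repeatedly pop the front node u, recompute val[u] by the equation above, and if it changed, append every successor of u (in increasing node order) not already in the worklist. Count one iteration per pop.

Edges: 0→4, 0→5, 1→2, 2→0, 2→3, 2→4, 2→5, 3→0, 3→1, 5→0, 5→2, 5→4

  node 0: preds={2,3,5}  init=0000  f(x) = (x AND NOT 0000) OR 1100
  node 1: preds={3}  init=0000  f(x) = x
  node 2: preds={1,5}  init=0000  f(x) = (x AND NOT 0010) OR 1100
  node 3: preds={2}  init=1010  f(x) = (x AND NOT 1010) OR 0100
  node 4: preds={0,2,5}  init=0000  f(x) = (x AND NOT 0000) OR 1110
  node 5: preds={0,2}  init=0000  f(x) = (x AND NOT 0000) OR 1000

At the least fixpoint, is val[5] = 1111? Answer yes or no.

no

Trace (10 dequeues):
  [1] u=0 | in 1010 | out 1110 | prev 0000 | push {}
  [2] u=1 | in 1010 | out 1010 | prev 0000 | push {}
  [3] u=2 | in 1010 | out 1100 | prev 0000 | push {0}
  [4] u=3 | in 1100 | out 1110 | prev 1010 | push {1}
  [5] u=4 | in 1110 | out 1110 | prev 0000 | push {}
  [6] u=5 | in 1110 | out 1110 | prev 0000 | push {2,4}
  [7] u=0 | in 1110 | out 1110 | ==
  [8] u=1 | in 1110 | out 1110 | prev 1010 | push {}
  [9] u=2 | in 1110 | out 1100 | ==
  [10] u=4 | in 1110 | out 1110 | ==

Converged values:
  [0] 1110
  [1] 1110
  [2] 1100
  [3] 1110
  [4] 1110
  [5] 1110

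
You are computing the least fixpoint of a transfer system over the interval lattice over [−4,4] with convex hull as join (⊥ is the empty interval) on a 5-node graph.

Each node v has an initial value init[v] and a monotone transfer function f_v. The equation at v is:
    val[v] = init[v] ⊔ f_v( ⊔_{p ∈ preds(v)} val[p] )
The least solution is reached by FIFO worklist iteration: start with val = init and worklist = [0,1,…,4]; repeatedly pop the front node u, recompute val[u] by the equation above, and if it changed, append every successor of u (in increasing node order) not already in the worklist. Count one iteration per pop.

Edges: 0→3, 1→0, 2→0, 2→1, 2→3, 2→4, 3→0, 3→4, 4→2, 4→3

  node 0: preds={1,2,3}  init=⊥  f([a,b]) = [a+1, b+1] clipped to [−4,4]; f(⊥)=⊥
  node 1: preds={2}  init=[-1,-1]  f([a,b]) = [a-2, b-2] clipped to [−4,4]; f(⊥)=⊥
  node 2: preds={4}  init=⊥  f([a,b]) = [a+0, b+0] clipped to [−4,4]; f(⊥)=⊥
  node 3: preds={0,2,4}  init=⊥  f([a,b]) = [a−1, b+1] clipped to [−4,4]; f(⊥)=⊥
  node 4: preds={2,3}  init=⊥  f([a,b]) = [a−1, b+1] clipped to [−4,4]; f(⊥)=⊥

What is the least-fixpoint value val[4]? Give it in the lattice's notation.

[-4,4]

Iteration log — 19 steps:
  step 1. node 0  ⊔preds=[-1,-1]  new=[0,0]  old=⊥  +wl: 
  step 2. node 1  ⊔preds=⊥  new=[-1,-1]  stable
  step 3. node 2  ⊔preds=⊥  new=⊥  stable
  step 4. node 3  ⊔preds=[0,0]  new=[-1,1]  old=⊥  +wl: 0
  step 5. node 4  ⊔preds=[-1,1]  new=[-2,2]  old=⊥  +wl: 2,3
  step 6. node 0  ⊔preds=[-1,1]  new=[0,2]  old=[0,0]  +wl: 
  step 7. node 2  ⊔preds=[-2,2]  new=[-2,2]  old=⊥  +wl: 0,1,4
  step 8. node 3  ⊔preds=[-2,2]  new=[-3,3]  old=[-1,1]  +wl: 
  step 9. node 0  ⊔preds=[-3,3]  new=[-2,4]  old=[0,2]  +wl: 3
  step 10. node 1  ⊔preds=[-2,2]  new=[-4,0]  old=[-1,-1]  +wl: 0
  step 11. node 4  ⊔preds=[-3,3]  new=[-4,4]  old=[-2,2]  +wl: 2
  step 12. node 3  ⊔preds=[-4,4]  new=[-4,4]  old=[-3,3]  +wl: 4
  step 13. node 0  ⊔preds=[-4,4]  new=[-3,4]  old=[-2,4]  +wl: 3
  step 14. node 2  ⊔preds=[-4,4]  new=[-4,4]  old=[-2,2]  +wl: 0,1
  step 15. node 4  ⊔preds=[-4,4]  new=[-4,4]  stable
  step 16. node 3  ⊔preds=[-4,4]  new=[-4,4]  stable
  step 17. node 0  ⊔preds=[-4,4]  new=[-3,4]  stable
  step 18. node 1  ⊔preds=[-4,4]  new=[-4,2]  old=[-4,0]  +wl: 0
  step 19. node 0  ⊔preds=[-4,4]  new=[-3,4]  stable

Least fixpoint reached:
  node 0: [-3,4]
  node 1: [-4,2]
  node 2: [-4,4]
  node 3: [-4,4]
  node 4: [-4,4]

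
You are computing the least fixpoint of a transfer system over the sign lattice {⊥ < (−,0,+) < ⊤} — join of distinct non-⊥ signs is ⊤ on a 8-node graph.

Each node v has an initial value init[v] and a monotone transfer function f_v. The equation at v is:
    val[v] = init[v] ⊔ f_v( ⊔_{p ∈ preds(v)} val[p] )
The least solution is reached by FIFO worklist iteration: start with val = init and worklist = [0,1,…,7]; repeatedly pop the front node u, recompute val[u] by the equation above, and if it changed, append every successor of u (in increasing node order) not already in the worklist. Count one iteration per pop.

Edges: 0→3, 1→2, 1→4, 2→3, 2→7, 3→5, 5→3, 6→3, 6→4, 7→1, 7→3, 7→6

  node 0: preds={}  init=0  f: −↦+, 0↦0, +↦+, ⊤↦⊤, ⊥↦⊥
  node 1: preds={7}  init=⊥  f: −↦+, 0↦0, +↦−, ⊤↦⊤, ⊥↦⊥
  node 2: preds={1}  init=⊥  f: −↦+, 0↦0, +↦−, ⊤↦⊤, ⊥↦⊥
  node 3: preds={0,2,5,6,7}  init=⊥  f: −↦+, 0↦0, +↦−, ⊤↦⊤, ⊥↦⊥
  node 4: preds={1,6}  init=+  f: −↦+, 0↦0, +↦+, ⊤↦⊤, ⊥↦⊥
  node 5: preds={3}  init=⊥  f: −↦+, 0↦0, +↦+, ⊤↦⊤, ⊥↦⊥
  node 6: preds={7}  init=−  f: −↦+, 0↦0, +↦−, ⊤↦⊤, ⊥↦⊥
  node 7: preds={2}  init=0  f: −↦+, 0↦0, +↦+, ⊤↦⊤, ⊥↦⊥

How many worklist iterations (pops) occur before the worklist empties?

Iteration log — 10 steps:
  step 1. node 0  ⊔preds=⊥  new=0  stable
  step 2. node 1  ⊔preds=0  new=0  old=⊥  +wl: 
  step 3. node 2  ⊔preds=0  new=0  old=⊥  +wl: 
  step 4. node 3  ⊔preds=⊤  new=⊤  old=⊥  +wl: 
  step 5. node 4  ⊔preds=⊤  new=⊤  old=+  +wl: 
  step 6. node 5  ⊔preds=⊤  new=⊤  old=⊥  +wl: 3
  step 7. node 6  ⊔preds=0  new=⊤  old=−  +wl: 4
  step 8. node 7  ⊔preds=0  new=0  stable
  step 9. node 3  ⊔preds=⊤  new=⊤  stable
  step 10. node 4  ⊔preds=⊤  new=⊤  stable

Least fixpoint reached:
  node 0: 0
  node 1: 0
  node 2: 0
  node 3: ⊤
  node 4: ⊤
  node 5: ⊤
  node 6: ⊤
  node 7: 0

10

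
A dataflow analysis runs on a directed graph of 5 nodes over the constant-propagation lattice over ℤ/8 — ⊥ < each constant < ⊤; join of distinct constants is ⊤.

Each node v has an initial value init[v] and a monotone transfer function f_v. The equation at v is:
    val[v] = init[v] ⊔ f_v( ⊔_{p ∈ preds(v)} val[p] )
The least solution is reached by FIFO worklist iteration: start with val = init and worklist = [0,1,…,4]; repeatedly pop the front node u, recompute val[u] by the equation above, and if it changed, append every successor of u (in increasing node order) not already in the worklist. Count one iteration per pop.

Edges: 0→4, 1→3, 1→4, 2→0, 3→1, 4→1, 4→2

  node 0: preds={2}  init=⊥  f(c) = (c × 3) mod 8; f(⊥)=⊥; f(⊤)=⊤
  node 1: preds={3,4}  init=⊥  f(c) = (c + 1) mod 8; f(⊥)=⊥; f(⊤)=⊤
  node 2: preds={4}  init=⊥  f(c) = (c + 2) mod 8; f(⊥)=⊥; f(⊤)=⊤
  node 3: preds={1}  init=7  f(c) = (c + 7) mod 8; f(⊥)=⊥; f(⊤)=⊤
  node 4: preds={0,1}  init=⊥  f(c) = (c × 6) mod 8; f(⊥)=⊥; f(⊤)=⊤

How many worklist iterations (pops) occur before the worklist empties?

Worklist (15 pops):
  #1 pop 0: in=⊥ → ⊥ (no change)
  #2 pop 1: in=7 → 0 (was ⊥); enqueue []
  #3 pop 2: in=⊥ → ⊥ (no change)
  #4 pop 3: in=0 → 7 (no change)
  #5 pop 4: in=0 → 0 (was ⊥); enqueue [1,2]
  #6 pop 1: in=⊤ → ⊤ (was 0); enqueue [3,4]
  #7 pop 2: in=0 → 2 (was ⊥); enqueue [0]
  #8 pop 3: in=⊤ → ⊤ (was 7); enqueue [1]
  #9 pop 4: in=⊤ → ⊤ (was 0); enqueue [2]
  #10 pop 0: in=2 → 6 (was ⊥); enqueue [4]
  #11 pop 1: in=⊤ → ⊤ (no change)
  #12 pop 2: in=⊤ → ⊤ (was 2); enqueue [0]
  #13 pop 4: in=⊤ → ⊤ (no change)
  #14 pop 0: in=⊤ → ⊤ (was 6); enqueue [4]
  #15 pop 4: in=⊤ → ⊤ (no change)

Fixpoint:
  val[0] = ⊤
  val[1] = ⊤
  val[2] = ⊤
  val[3] = ⊤
  val[4] = ⊤

15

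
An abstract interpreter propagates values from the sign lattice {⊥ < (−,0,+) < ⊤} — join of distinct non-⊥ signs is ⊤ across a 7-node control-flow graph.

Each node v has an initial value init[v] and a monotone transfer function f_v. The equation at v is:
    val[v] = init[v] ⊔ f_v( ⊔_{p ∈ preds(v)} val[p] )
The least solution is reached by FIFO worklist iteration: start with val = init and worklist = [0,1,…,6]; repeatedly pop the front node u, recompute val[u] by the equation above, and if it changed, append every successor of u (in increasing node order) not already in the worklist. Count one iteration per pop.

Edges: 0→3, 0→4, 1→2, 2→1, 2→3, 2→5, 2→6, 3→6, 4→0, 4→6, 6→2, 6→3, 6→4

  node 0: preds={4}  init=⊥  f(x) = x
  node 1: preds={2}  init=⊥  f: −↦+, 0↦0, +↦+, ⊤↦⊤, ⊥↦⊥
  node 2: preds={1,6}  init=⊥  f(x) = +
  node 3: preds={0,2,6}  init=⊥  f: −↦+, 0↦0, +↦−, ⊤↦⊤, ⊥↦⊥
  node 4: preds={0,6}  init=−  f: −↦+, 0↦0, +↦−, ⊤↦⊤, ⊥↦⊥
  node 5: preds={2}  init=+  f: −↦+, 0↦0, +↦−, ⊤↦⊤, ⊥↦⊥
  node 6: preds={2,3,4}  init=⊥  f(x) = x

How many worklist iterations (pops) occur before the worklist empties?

12

Iteration log — 12 steps:
  step 1. node 0  ⊔preds=−  new=−  old=⊥  +wl: 
  step 2. node 1  ⊔preds=⊥  new=⊥  stable
  step 3. node 2  ⊔preds=⊥  new=+  old=⊥  +wl: 1
  step 4. node 3  ⊔preds=⊤  new=⊤  old=⊥  +wl: 
  step 5. node 4  ⊔preds=−  new=⊤  old=−  +wl: 0
  step 6. node 5  ⊔preds=+  new=⊤  old=+  +wl: 
  step 7. node 6  ⊔preds=⊤  new=⊤  old=⊥  +wl: 2,3,4
  step 8. node 1  ⊔preds=+  new=+  old=⊥  +wl: 
  step 9. node 0  ⊔preds=⊤  new=⊤  old=−  +wl: 
  step 10. node 2  ⊔preds=⊤  new=+  stable
  step 11. node 3  ⊔preds=⊤  new=⊤  stable
  step 12. node 4  ⊔preds=⊤  new=⊤  stable

Least fixpoint reached:
  node 0: ⊤
  node 1: +
  node 2: +
  node 3: ⊤
  node 4: ⊤
  node 5: ⊤
  node 6: ⊤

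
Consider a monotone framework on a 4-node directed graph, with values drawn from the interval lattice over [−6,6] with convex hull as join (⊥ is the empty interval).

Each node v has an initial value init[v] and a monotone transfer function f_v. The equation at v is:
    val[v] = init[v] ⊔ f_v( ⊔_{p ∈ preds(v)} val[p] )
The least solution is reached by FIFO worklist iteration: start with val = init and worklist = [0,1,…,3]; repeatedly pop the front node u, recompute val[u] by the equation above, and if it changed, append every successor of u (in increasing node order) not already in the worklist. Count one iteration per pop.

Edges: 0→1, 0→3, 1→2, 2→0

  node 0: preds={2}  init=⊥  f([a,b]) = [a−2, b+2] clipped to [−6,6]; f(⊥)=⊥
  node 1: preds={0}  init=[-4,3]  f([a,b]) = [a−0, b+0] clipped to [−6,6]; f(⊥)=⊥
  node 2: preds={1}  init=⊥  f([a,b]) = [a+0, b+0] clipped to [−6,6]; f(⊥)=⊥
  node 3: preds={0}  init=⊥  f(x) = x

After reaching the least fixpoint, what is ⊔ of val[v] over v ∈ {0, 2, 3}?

Trace (13 dequeues):
  [1] u=0 | in ⊥ | out ⊥ | ==
  [2] u=1 | in ⊥ | out [-4,3] | ==
  [3] u=2 | in [-4,3] | out [-4,3] | prev ⊥ | push {0}
  [4] u=3 | in ⊥ | out ⊥ | ==
  [5] u=0 | in [-4,3] | out [-6,5] | prev ⊥ | push {1,3}
  [6] u=1 | in [-6,5] | out [-6,5] | prev [-4,3] | push {2}
  [7] u=3 | in [-6,5] | out [-6,5] | prev ⊥ | push {}
  [8] u=2 | in [-6,5] | out [-6,5] | prev [-4,3] | push {0}
  [9] u=0 | in [-6,5] | out [-6,6] | prev [-6,5] | push {1,3}
  [10] u=1 | in [-6,6] | out [-6,6] | prev [-6,5] | push {2}
  [11] u=3 | in [-6,6] | out [-6,6] | prev [-6,5] | push {}
  [12] u=2 | in [-6,6] | out [-6,6] | prev [-6,5] | push {0}
  [13] u=0 | in [-6,6] | out [-6,6] | ==

Converged values:
  [0] [-6,6]
  [1] [-6,6]
  [2] [-6,6]
  [3] [-6,6]

[-6,6]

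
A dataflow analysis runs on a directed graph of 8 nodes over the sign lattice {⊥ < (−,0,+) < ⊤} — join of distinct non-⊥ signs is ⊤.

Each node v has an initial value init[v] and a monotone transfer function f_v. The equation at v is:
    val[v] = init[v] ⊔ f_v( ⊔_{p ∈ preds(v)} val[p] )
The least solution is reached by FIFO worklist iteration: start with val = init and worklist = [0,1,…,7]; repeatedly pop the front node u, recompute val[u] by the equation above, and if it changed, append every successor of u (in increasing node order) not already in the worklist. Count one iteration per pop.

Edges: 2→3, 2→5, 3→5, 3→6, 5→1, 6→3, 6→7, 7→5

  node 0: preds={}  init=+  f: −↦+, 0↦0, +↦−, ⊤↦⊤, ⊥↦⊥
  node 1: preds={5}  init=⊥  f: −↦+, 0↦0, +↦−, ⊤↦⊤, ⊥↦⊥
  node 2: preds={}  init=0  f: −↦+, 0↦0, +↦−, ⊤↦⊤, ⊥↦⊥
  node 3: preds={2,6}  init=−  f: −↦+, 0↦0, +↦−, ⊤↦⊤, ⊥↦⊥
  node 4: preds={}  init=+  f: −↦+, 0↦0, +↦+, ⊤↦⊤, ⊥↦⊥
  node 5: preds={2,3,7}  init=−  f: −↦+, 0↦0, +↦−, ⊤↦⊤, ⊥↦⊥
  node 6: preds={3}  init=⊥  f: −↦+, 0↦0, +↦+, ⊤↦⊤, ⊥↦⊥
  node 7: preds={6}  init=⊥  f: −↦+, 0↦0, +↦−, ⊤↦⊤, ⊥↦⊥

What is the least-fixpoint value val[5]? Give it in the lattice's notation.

⊤

Trace (11 dequeues):
  [1] u=0 | in ⊥ | out + | ==
  [2] u=1 | in − | out + | prev ⊥ | push {}
  [3] u=2 | in ⊥ | out 0 | ==
  [4] u=3 | in 0 | out ⊤ | prev − | push {}
  [5] u=4 | in ⊥ | out + | ==
  [6] u=5 | in ⊤ | out ⊤ | prev − | push {1}
  [7] u=6 | in ⊤ | out ⊤ | prev ⊥ | push {3}
  [8] u=7 | in ⊤ | out ⊤ | prev ⊥ | push {5}
  [9] u=1 | in ⊤ | out ⊤ | prev + | push {}
  [10] u=3 | in ⊤ | out ⊤ | ==
  [11] u=5 | in ⊤ | out ⊤ | ==

Converged values:
  [0] +
  [1] ⊤
  [2] 0
  [3] ⊤
  [4] +
  [5] ⊤
  [6] ⊤
  [7] ⊤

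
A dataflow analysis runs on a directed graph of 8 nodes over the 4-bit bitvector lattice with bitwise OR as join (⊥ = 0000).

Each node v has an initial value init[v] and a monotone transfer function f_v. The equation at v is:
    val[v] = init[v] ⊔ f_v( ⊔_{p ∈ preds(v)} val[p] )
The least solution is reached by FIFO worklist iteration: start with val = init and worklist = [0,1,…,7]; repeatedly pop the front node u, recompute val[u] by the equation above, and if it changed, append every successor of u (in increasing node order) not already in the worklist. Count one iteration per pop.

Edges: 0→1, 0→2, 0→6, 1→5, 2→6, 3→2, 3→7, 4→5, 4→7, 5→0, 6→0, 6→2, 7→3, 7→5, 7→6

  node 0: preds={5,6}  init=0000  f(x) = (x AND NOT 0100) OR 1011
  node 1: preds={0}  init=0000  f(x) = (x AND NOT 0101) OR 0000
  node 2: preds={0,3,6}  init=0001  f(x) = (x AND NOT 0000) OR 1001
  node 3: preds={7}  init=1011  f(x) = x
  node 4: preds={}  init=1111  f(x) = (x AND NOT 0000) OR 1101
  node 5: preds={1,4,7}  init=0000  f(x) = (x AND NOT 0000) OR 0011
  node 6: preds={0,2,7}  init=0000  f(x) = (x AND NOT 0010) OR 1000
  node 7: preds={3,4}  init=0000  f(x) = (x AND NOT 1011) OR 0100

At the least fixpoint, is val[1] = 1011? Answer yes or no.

no

Worklist (17 pops):
  #1 pop 0: in=0000 → 1011 (was 0000); enqueue []
  #2 pop 1: in=1011 → 1010 (was 0000); enqueue []
  #3 pop 2: in=1011 → 1011 (was 0001); enqueue []
  #4 pop 3: in=0000 → 1011 (no change)
  #5 pop 4: in=0000 → 1111 (no change)
  #6 pop 5: in=1111 → 1111 (was 0000); enqueue [0]
  #7 pop 6: in=1011 → 1001 (was 0000); enqueue [2]
  #8 pop 7: in=1111 → 0100 (was 0000); enqueue [3,5,6]
  #9 pop 0: in=1111 → 1011 (no change)
  #10 pop 2: in=1011 → 1011 (no change)
  #11 pop 3: in=0100 → 1111 (was 1011); enqueue [2,7]
  #12 pop 5: in=1111 → 1111 (no change)
  #13 pop 6: in=1111 → 1101 (was 1001); enqueue [0]
  #14 pop 2: in=1111 → 1111 (was 1011); enqueue [6]
  #15 pop 7: in=1111 → 0100 (no change)
  #16 pop 0: in=1111 → 1011 (no change)
  #17 pop 6: in=1111 → 1101 (no change)

Fixpoint:
  val[0] = 1011
  val[1] = 1010
  val[2] = 1111
  val[3] = 1111
  val[4] = 1111
  val[5] = 1111
  val[6] = 1101
  val[7] = 0100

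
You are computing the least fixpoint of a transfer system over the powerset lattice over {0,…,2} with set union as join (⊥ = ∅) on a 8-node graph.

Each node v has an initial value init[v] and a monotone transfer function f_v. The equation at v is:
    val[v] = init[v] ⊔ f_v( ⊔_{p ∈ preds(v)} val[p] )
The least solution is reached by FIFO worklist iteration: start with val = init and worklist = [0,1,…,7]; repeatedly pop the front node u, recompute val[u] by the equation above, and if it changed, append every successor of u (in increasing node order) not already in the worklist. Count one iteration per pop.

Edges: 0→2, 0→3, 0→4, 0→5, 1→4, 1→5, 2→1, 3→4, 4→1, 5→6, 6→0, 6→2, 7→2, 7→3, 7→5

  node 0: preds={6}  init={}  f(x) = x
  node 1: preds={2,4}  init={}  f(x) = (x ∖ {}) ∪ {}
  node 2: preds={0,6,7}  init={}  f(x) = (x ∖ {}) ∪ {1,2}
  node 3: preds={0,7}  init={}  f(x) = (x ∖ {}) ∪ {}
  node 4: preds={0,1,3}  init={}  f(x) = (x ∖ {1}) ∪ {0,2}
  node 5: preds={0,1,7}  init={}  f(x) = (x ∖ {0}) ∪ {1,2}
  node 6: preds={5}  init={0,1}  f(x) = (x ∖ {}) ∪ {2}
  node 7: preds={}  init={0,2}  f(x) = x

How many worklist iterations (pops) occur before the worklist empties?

Trace (14 dequeues):
  [1] u=0 | in {0,1} | out {0,1} | prev {} | push {}
  [2] u=1 | in {} | out {} | ==
  [3] u=2 | in {0,1,2} | out {0,1,2} | prev {} | push {1}
  [4] u=3 | in {0,1,2} | out {0,1,2} | prev {} | push {}
  [5] u=4 | in {0,1,2} | out {0,2} | prev {} | push {}
  [6] u=5 | in {0,1,2} | out {1,2} | prev {} | push {}
  [7] u=6 | in {1,2} | out {0,1,2} | prev {0,1} | push {0,2}
  [8] u=7 | in {} | out {0,2} | ==
  [9] u=1 | in {0,1,2} | out {0,1,2} | prev {} | push {4,5}
  [10] u=0 | in {0,1,2} | out {0,1,2} | prev {0,1} | push {3}
  [11] u=2 | in {0,1,2} | out {0,1,2} | ==
  [12] u=4 | in {0,1,2} | out {0,2} | ==
  [13] u=5 | in {0,1,2} | out {1,2} | ==
  [14] u=3 | in {0,1,2} | out {0,1,2} | ==

Converged values:
  [0] {0,1,2}
  [1] {0,1,2}
  [2] {0,1,2}
  [3] {0,1,2}
  [4] {0,2}
  [5] {1,2}
  [6] {0,1,2}
  [7] {0,2}

14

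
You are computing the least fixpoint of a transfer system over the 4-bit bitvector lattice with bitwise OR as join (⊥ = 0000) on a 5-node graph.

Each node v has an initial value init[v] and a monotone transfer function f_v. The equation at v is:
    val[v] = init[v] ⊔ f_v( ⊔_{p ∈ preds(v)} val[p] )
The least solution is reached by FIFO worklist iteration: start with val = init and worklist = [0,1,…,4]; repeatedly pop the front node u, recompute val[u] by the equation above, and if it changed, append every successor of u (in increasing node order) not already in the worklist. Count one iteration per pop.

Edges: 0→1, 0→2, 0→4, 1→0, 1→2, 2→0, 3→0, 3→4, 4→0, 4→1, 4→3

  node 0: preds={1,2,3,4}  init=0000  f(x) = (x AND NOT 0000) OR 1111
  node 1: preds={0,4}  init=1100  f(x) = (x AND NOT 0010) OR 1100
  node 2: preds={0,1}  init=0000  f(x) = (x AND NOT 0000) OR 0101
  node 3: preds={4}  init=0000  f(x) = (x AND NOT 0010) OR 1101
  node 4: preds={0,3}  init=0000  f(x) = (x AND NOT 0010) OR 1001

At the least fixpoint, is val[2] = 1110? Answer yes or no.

no

Trace (8 dequeues):
  [1] u=0 | in 1100 | out 1111 | prev 0000 | push {}
  [2] u=1 | in 1111 | out 1101 | prev 1100 | push {0}
  [3] u=2 | in 1111 | out 1111 | prev 0000 | push {}
  [4] u=3 | in 0000 | out 1101 | prev 0000 | push {}
  [5] u=4 | in 1111 | out 1101 | prev 0000 | push {1,3}
  [6] u=0 | in 1111 | out 1111 | ==
  [7] u=1 | in 1111 | out 1101 | ==
  [8] u=3 | in 1101 | out 1101 | ==

Converged values:
  [0] 1111
  [1] 1101
  [2] 1111
  [3] 1101
  [4] 1101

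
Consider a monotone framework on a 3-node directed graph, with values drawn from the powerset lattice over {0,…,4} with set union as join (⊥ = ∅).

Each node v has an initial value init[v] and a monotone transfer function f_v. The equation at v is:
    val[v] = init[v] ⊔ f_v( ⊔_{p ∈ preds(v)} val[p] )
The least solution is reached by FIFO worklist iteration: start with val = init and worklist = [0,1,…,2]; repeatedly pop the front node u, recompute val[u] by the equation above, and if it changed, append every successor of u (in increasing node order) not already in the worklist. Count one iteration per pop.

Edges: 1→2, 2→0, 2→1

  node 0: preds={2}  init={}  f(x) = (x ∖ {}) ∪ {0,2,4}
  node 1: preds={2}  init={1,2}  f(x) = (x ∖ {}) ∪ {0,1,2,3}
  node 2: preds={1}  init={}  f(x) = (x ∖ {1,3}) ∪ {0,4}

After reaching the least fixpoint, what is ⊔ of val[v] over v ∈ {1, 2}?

Worklist (6 pops):
  #1 pop 0: in={} → {0,2,4} (was {}); enqueue []
  #2 pop 1: in={} → {0,1,2,3} (was {1,2}); enqueue []
  #3 pop 2: in={0,1,2,3} → {0,2,4} (was {}); enqueue [0,1]
  #4 pop 0: in={0,2,4} → {0,2,4} (no change)
  #5 pop 1: in={0,2,4} → {0,1,2,3,4} (was {0,1,2,3}); enqueue [2]
  #6 pop 2: in={0,1,2,3,4} → {0,2,4} (no change)

Fixpoint:
  val[0] = {0,2,4}
  val[1] = {0,1,2,3,4}
  val[2] = {0,2,4}

{0,1,2,3,4}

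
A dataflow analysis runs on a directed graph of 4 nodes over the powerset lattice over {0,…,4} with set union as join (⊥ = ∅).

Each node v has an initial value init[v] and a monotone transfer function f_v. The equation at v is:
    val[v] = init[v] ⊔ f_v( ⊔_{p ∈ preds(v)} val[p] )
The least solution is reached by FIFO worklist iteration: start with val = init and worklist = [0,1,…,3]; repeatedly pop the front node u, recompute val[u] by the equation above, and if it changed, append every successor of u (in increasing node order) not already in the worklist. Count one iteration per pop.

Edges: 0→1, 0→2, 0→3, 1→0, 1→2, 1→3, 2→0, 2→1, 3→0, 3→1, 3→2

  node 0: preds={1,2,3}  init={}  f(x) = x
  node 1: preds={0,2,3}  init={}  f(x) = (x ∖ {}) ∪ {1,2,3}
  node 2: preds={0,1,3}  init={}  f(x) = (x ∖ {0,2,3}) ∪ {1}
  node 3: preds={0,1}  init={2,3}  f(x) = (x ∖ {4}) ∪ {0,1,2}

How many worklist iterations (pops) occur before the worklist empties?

9

Worklist (9 pops):
  #1 pop 0: in={2,3} → {2,3} (was {}); enqueue []
  #2 pop 1: in={2,3} → {1,2,3} (was {}); enqueue [0]
  #3 pop 2: in={1,2,3} → {1} (was {}); enqueue [1]
  #4 pop 3: in={1,2,3} → {0,1,2,3} (was {2,3}); enqueue [2]
  #5 pop 0: in={0,1,2,3} → {0,1,2,3} (was {2,3}); enqueue [3]
  #6 pop 1: in={0,1,2,3} → {0,1,2,3} (was {1,2,3}); enqueue [0]
  #7 pop 2: in={0,1,2,3} → {1} (no change)
  #8 pop 3: in={0,1,2,3} → {0,1,2,3} (no change)
  #9 pop 0: in={0,1,2,3} → {0,1,2,3} (no change)

Fixpoint:
  val[0] = {0,1,2,3}
  val[1] = {0,1,2,3}
  val[2] = {1}
  val[3] = {0,1,2,3}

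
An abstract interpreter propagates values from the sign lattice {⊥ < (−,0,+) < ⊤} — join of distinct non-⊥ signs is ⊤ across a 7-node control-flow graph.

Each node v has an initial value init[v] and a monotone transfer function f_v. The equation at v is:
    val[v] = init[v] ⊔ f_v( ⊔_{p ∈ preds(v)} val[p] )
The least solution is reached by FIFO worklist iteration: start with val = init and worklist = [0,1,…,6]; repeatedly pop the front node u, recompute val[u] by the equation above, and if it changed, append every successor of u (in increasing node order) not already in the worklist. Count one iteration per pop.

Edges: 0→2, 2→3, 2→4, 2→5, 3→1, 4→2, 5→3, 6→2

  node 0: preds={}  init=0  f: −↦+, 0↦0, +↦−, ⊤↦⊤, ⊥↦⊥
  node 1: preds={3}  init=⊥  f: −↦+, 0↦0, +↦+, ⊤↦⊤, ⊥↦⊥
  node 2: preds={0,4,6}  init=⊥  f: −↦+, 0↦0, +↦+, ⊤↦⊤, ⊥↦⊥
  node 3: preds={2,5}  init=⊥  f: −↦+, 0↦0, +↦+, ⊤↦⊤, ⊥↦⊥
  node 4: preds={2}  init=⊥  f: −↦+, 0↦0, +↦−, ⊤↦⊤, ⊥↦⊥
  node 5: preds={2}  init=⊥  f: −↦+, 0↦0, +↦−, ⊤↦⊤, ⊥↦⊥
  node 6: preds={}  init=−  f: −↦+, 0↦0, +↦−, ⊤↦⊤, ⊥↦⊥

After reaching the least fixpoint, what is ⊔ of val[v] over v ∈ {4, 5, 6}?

Trace (10 dequeues):
  [1] u=0 | in ⊥ | out 0 | ==
  [2] u=1 | in ⊥ | out ⊥ | ==
  [3] u=2 | in ⊤ | out ⊤ | prev ⊥ | push {}
  [4] u=3 | in ⊤ | out ⊤ | prev ⊥ | push {1}
  [5] u=4 | in ⊤ | out ⊤ | prev ⊥ | push {2}
  [6] u=5 | in ⊤ | out ⊤ | prev ⊥ | push {3}
  [7] u=6 | in ⊥ | out − | ==
  [8] u=1 | in ⊤ | out ⊤ | prev ⊥ | push {}
  [9] u=2 | in ⊤ | out ⊤ | ==
  [10] u=3 | in ⊤ | out ⊤ | ==

Converged values:
  [0] 0
  [1] ⊤
  [2] ⊤
  [3] ⊤
  [4] ⊤
  [5] ⊤
  [6] −

⊤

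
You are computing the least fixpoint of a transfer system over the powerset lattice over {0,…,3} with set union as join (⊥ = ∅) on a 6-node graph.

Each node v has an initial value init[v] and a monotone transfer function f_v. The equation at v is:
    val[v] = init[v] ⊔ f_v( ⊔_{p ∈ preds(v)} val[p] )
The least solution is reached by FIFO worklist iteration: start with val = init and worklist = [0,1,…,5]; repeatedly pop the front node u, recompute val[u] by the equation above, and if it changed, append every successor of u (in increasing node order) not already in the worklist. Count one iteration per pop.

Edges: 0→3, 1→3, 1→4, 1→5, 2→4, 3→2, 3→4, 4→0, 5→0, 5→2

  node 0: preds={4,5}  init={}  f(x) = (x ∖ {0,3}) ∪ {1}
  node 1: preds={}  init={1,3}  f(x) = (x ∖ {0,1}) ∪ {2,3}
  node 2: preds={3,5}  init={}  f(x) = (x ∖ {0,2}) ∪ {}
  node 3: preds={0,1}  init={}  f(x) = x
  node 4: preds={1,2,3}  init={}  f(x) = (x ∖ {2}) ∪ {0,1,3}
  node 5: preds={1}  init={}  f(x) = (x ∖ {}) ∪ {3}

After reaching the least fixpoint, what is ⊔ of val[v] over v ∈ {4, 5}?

{0,1,2,3}

Worklist (10 pops):
  #1 pop 0: in={} → {1} (was {}); enqueue []
  #2 pop 1: in={} → {1,2,3} (was {1,3}); enqueue []
  #3 pop 2: in={} → {} (no change)
  #4 pop 3: in={1,2,3} → {1,2,3} (was {}); enqueue [2]
  #5 pop 4: in={1,2,3} → {0,1,3} (was {}); enqueue [0]
  #6 pop 5: in={1,2,3} → {1,2,3} (was {}); enqueue []
  #7 pop 2: in={1,2,3} → {1,3} (was {}); enqueue [4]
  #8 pop 0: in={0,1,2,3} → {1,2} (was {1}); enqueue [3]
  #9 pop 4: in={1,2,3} → {0,1,3} (no change)
  #10 pop 3: in={1,2,3} → {1,2,3} (no change)

Fixpoint:
  val[0] = {1,2}
  val[1] = {1,2,3}
  val[2] = {1,3}
  val[3] = {1,2,3}
  val[4] = {0,1,3}
  val[5] = {1,2,3}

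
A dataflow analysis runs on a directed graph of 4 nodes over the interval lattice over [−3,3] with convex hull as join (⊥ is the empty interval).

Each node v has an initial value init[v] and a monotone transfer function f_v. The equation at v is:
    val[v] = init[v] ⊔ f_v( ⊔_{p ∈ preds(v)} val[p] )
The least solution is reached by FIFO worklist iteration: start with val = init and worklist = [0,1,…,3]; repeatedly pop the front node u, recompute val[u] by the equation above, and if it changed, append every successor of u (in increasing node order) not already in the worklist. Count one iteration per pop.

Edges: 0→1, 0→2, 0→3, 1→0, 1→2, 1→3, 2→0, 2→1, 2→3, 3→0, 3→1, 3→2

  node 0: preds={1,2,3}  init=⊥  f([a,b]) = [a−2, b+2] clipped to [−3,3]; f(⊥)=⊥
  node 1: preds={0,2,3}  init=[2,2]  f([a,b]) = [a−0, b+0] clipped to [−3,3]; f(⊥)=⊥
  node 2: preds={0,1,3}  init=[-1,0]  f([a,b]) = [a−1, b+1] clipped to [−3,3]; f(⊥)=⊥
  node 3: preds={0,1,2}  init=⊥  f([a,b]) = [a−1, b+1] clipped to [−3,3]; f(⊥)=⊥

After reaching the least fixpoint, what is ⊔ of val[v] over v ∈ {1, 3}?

[-3,3]

Worklist (7 pops):
  #1 pop 0: in=[-1,2] → [-3,3] (was ⊥); enqueue []
  #2 pop 1: in=[-3,3] → [-3,3] (was [2,2]); enqueue [0]
  #3 pop 2: in=[-3,3] → [-3,3] (was [-1,0]); enqueue [1]
  #4 pop 3: in=[-3,3] → [-3,3] (was ⊥); enqueue [2]
  #5 pop 0: in=[-3,3] → [-3,3] (no change)
  #6 pop 1: in=[-3,3] → [-3,3] (no change)
  #7 pop 2: in=[-3,3] → [-3,3] (no change)

Fixpoint:
  val[0] = [-3,3]
  val[1] = [-3,3]
  val[2] = [-3,3]
  val[3] = [-3,3]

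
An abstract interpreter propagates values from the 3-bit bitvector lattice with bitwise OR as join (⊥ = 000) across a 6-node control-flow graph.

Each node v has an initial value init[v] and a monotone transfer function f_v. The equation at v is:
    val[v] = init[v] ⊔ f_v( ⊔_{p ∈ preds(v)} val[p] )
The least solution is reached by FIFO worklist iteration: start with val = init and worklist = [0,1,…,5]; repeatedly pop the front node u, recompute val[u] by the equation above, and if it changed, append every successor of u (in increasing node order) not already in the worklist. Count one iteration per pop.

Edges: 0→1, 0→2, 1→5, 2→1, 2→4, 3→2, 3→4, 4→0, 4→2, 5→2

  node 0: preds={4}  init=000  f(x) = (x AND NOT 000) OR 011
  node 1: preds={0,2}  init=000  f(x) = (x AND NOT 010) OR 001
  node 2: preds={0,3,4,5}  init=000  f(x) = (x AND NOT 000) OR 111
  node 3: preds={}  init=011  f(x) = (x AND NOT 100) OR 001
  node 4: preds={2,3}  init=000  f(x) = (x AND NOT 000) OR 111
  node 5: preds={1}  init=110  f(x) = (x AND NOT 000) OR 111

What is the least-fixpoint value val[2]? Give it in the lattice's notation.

111

Trace (11 dequeues):
  [1] u=0 | in 000 | out 011 | prev 000 | push {}
  [2] u=1 | in 011 | out 001 | prev 000 | push {}
  [3] u=2 | in 111 | out 111 | prev 000 | push {1}
  [4] u=3 | in 000 | out 011 | ==
  [5] u=4 | in 111 | out 111 | prev 000 | push {0,2}
  [6] u=5 | in 001 | out 111 | prev 110 | push {}
  [7] u=1 | in 111 | out 101 | prev 001 | push {5}
  [8] u=0 | in 111 | out 111 | prev 011 | push {1}
  [9] u=2 | in 111 | out 111 | ==
  [10] u=5 | in 101 | out 111 | ==
  [11] u=1 | in 111 | out 101 | ==

Converged values:
  [0] 111
  [1] 101
  [2] 111
  [3] 011
  [4] 111
  [5] 111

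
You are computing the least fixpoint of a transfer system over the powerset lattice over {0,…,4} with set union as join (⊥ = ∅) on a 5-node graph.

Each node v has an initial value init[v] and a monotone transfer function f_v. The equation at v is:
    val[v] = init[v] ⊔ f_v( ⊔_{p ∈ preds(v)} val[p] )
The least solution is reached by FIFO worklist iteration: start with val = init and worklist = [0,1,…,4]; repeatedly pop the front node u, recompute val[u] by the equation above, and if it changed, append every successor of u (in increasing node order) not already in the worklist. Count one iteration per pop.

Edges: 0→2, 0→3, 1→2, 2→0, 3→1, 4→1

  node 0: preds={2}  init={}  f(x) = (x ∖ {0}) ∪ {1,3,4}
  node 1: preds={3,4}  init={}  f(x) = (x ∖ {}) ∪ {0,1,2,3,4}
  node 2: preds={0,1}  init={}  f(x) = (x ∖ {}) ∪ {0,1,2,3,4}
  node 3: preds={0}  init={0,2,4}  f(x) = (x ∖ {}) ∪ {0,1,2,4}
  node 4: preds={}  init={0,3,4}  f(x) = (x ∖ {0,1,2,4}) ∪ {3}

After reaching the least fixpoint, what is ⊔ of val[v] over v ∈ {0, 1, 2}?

{0,1,2,3,4}

Trace (9 dequeues):
  [1] u=0 | in {} | out {1,3,4} | prev {} | push {}
  [2] u=1 | in {0,2,3,4} | out {0,1,2,3,4} | prev {} | push {}
  [3] u=2 | in {0,1,2,3,4} | out {0,1,2,3,4} | prev {} | push {0}
  [4] u=3 | in {1,3,4} | out {0,1,2,3,4} | prev {0,2,4} | push {1}
  [5] u=4 | in {} | out {0,3,4} | ==
  [6] u=0 | in {0,1,2,3,4} | out {1,2,3,4} | prev {1,3,4} | push {2,3}
  [7] u=1 | in {0,1,2,3,4} | out {0,1,2,3,4} | ==
  [8] u=2 | in {0,1,2,3,4} | out {0,1,2,3,4} | ==
  [9] u=3 | in {1,2,3,4} | out {0,1,2,3,4} | ==

Converged values:
  [0] {1,2,3,4}
  [1] {0,1,2,3,4}
  [2] {0,1,2,3,4}
  [3] {0,1,2,3,4}
  [4] {0,3,4}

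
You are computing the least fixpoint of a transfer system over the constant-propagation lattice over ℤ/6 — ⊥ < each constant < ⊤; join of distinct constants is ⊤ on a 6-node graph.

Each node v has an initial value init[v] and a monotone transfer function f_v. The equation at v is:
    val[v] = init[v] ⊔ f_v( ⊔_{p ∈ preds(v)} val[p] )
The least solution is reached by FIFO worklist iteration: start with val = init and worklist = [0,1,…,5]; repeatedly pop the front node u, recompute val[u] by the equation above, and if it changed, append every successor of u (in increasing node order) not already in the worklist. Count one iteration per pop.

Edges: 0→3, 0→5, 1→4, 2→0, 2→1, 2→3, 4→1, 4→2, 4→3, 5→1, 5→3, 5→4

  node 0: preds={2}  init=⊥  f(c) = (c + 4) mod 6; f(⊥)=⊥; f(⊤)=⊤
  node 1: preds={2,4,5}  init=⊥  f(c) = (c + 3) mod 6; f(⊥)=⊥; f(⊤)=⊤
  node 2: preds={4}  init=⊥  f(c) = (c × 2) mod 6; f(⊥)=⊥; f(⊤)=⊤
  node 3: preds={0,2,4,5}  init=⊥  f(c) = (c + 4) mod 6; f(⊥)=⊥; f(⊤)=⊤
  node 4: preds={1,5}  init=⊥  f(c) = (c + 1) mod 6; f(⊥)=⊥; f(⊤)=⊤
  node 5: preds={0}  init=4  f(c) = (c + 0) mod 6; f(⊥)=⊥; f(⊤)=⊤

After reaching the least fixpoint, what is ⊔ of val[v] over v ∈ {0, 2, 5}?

Trace (17 dequeues):
  [1] u=0 | in ⊥ | out ⊥ | ==
  [2] u=1 | in 4 | out 1 | prev ⊥ | push {}
  [3] u=2 | in ⊥ | out ⊥ | ==
  [4] u=3 | in 4 | out 2 | prev ⊥ | push {}
  [5] u=4 | in ⊤ | out ⊤ | prev ⊥ | push {1,2,3}
  [6] u=5 | in ⊥ | out 4 | ==
  [7] u=1 | in ⊤ | out ⊤ | prev 1 | push {4}
  [8] u=2 | in ⊤ | out ⊤ | prev ⊥ | push {0,1}
  [9] u=3 | in ⊤ | out ⊤ | prev 2 | push {}
  [10] u=4 | in ⊤ | out ⊤ | ==
  [11] u=0 | in ⊤ | out ⊤ | prev ⊥ | push {3,5}
  [12] u=1 | in ⊤ | out ⊤ | ==
  [13] u=3 | in ⊤ | out ⊤ | ==
  [14] u=5 | in ⊤ | out ⊤ | prev 4 | push {1,3,4}
  [15] u=1 | in ⊤ | out ⊤ | ==
  [16] u=3 | in ⊤ | out ⊤ | ==
  [17] u=4 | in ⊤ | out ⊤ | ==

Converged values:
  [0] ⊤
  [1] ⊤
  [2] ⊤
  [3] ⊤
  [4] ⊤
  [5] ⊤

⊤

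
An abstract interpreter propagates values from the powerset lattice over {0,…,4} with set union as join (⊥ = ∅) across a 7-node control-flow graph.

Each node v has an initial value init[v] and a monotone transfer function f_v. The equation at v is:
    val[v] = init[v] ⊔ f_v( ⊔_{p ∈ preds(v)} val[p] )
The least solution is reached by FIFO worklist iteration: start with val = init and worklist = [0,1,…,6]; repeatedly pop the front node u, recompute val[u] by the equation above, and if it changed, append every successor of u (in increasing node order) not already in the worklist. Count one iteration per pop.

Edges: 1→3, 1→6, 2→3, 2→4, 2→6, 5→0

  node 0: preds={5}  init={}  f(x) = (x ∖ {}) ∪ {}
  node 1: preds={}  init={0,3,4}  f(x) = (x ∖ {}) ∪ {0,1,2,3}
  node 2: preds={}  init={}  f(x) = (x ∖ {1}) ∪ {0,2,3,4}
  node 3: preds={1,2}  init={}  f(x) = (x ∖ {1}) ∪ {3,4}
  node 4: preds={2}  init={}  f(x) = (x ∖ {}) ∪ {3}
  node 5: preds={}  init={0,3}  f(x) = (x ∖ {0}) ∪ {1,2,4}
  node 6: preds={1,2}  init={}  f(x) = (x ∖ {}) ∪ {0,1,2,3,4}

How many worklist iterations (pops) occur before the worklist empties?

8

Trace (8 dequeues):
  [1] u=0 | in {0,3} | out {0,3} | prev {} | push {}
  [2] u=1 | in {} | out {0,1,2,3,4} | prev {0,3,4} | push {}
  [3] u=2 | in {} | out {0,2,3,4} | prev {} | push {}
  [4] u=3 | in {0,1,2,3,4} | out {0,2,3,4} | prev {} | push {}
  [5] u=4 | in {0,2,3,4} | out {0,2,3,4} | prev {} | push {}
  [6] u=5 | in {} | out {0,1,2,3,4} | prev {0,3} | push {0}
  [7] u=6 | in {0,1,2,3,4} | out {0,1,2,3,4} | prev {} | push {}
  [8] u=0 | in {0,1,2,3,4} | out {0,1,2,3,4} | prev {0,3} | push {}

Converged values:
  [0] {0,1,2,3,4}
  [1] {0,1,2,3,4}
  [2] {0,2,3,4}
  [3] {0,2,3,4}
  [4] {0,2,3,4}
  [5] {0,1,2,3,4}
  [6] {0,1,2,3,4}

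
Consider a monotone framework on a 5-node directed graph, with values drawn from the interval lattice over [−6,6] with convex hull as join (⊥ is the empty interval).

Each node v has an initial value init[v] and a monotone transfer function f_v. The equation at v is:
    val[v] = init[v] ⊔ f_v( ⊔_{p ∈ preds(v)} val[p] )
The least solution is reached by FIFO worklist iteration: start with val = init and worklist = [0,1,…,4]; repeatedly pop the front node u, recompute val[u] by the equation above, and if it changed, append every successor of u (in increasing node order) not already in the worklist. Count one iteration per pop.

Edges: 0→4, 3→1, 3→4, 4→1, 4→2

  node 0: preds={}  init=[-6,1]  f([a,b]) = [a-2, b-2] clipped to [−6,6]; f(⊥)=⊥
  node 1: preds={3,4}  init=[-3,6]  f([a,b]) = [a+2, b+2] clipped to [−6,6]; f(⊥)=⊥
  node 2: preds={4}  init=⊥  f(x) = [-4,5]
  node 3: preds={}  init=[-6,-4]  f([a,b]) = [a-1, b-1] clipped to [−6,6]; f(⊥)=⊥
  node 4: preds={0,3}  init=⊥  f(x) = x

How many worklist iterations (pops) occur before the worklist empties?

Trace (7 dequeues):
  [1] u=0 | in ⊥ | out [-6,1] | ==
  [2] u=1 | in [-6,-4] | out [-4,6] | prev [-3,6] | push {}
  [3] u=2 | in ⊥ | out [-4,5] | prev ⊥ | push {}
  [4] u=3 | in ⊥ | out [-6,-4] | ==
  [5] u=4 | in [-6,1] | out [-6,1] | prev ⊥ | push {1,2}
  [6] u=1 | in [-6,1] | out [-4,6] | ==
  [7] u=2 | in [-6,1] | out [-4,5] | ==

Converged values:
  [0] [-6,1]
  [1] [-4,6]
  [2] [-4,5]
  [3] [-6,-4]
  [4] [-6,1]

7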